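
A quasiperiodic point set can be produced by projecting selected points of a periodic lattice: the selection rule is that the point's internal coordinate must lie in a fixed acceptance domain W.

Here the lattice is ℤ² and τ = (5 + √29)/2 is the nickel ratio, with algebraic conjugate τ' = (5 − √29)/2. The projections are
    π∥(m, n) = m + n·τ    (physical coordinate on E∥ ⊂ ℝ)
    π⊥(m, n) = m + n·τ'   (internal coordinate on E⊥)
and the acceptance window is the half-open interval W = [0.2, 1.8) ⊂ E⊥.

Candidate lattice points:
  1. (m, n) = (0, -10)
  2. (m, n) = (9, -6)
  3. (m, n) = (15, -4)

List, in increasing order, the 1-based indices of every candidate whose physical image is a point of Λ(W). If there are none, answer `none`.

Compute τ' = (5−√29)/2 = -0.192582, so π⊥(m,n) = m -0.192582·n.
[1] lift (0,-10): star map gives 1.925824; window check 0.2 ≤ 1.925824 < 1.8 is false → out
[2] lift (9,-6): star map gives 10.155494; window check 0.2 ≤ 10.155494 < 1.8 is false → out
[3] lift (15,-4): star map gives 15.770330; window check 0.2 ≤ 15.770330 < 1.8 is false → out

none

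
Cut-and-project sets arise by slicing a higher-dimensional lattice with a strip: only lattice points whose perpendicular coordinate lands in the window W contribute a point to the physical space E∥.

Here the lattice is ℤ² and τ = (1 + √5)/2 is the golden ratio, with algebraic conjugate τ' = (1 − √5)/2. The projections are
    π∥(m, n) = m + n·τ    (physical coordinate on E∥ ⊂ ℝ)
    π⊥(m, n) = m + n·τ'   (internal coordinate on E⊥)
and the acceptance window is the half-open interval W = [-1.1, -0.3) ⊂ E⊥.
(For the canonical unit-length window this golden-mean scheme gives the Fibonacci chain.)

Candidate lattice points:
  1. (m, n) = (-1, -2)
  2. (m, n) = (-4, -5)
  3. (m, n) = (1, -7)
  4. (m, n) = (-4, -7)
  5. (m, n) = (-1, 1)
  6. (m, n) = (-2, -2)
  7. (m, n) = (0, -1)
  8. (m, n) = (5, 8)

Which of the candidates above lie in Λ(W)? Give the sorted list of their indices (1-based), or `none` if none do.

2, 6

Numerically τ ≈ 1.6180 and τ' = −1/τ ≈ -0.6180.
#1 (-1,-2): internal coord -1 + (-2)·τ' = +0.2361; +0.2361 ∉ [-1.1, -0.3) → out
#2 (-4,-5): internal coord -4 + (-5)·τ' = -0.9098; -0.9098 ∈ [-1.1, -0.3) → IN Λ
#3 (1,-7): internal coord 1 + (-7)·τ' = +5.3262; +5.3262 ∉ [-1.1, -0.3) → out
#4 (-4,-7): internal coord -4 + (-7)·τ' = +0.3262; +0.3262 ∉ [-1.1, -0.3) → out
#5 (-1,1): internal coord -1 + (1)·τ' = -1.6180; -1.6180 ∉ [-1.1, -0.3) → out
#6 (-2,-2): internal coord -2 + (-2)·τ' = -0.7639; -0.7639 ∈ [-1.1, -0.3) → IN Λ
#7 (0,-1): internal coord 0 + (-1)·τ' = +0.6180; +0.6180 ∉ [-1.1, -0.3) → out
#8 (5,8): internal coord 5 + (8)·τ' = +0.0557; +0.0557 ∉ [-1.1, -0.3) → out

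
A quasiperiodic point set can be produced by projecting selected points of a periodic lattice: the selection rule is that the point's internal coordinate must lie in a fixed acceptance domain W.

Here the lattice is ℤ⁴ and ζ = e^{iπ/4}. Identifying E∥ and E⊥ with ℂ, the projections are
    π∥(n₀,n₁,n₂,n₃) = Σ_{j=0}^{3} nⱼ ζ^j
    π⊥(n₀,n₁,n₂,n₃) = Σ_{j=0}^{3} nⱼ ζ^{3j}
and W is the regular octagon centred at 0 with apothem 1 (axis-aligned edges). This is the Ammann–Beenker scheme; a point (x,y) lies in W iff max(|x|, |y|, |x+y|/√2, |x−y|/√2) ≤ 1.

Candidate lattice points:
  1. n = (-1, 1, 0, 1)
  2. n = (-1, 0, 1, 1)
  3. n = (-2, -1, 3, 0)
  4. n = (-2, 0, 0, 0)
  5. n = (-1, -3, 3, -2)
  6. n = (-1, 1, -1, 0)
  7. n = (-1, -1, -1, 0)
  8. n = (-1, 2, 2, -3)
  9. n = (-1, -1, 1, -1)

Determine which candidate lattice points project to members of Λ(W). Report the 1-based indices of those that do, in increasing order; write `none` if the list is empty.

Internal map: ζ^{3j} for j=0..3 gives (1,0), (−√2/2,√2/2), (0,−1), (√2/2,√2/2).
candidate 1: n = (-1, 1, 0, 1) → π⊥ ≈ (-1.0000, +1.4142); max(|x|,|y|,|x±y|/√2) = 1.7071 > 1 ⇒ ∉ W
candidate 2: n = (-1, 0, 1, 1) → π⊥ ≈ (-0.2929, -0.2929); max(|x|,|y|,|x±y|/√2) = 0.4142 ≤ 1 ⇒ ∈ W
candidate 3: n = (-2, -1, 3, 0) → π⊥ ≈ (-1.2929, -3.7071); max(|x|,|y|,|x±y|/√2) = 3.7071 > 1 ⇒ ∉ W
candidate 4: n = (-2, 0, 0, 0) → π⊥ ≈ (-2.0000, +0.0000); max(|x|,|y|,|x±y|/√2) = 2.0000 > 1 ⇒ ∉ W
candidate 5: n = (-1, -3, 3, -2) → π⊥ ≈ (-0.2929, -6.5355); max(|x|,|y|,|x±y|/√2) = 6.5355 > 1 ⇒ ∉ W
candidate 6: n = (-1, 1, -1, 0) → π⊥ ≈ (-1.7071, +1.7071); max(|x|,|y|,|x±y|/√2) = 2.4142 > 1 ⇒ ∉ W
candidate 7: n = (-1, -1, -1, 0) → π⊥ ≈ (-0.2929, +0.2929); max(|x|,|y|,|x±y|/√2) = 0.4142 ≤ 1 ⇒ ∈ W
candidate 8: n = (-1, 2, 2, -3) → π⊥ ≈ (-4.5355, -2.7071); max(|x|,|y|,|x±y|/√2) = 5.1213 > 1 ⇒ ∉ W
candidate 9: n = (-1, -1, 1, -1) → π⊥ ≈ (-1.0000, -2.4142); max(|x|,|y|,|x±y|/√2) = 2.4142 > 1 ⇒ ∉ W

2, 7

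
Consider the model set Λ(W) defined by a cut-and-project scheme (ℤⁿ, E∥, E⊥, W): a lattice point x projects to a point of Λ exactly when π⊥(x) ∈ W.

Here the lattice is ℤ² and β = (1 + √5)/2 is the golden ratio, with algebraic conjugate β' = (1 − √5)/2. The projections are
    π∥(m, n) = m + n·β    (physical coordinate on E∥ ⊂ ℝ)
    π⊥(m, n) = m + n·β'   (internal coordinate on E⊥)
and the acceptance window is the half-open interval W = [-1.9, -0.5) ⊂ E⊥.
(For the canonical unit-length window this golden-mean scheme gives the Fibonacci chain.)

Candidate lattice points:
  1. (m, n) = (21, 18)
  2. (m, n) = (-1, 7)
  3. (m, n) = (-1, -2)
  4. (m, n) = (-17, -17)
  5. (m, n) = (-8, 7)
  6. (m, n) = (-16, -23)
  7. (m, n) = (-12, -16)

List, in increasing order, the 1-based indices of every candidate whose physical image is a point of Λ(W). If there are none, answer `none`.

Numerically β ≈ 1.6180 and β' = −1/β ≈ -0.6180.
[1] lift (21,18): star map gives 9.8754; window check -1.9 ≤ 9.8754 < -0.5 is false → out
[2] lift (-1,7): star map gives -5.3262; window check -1.9 ≤ -5.3262 < -0.5 is false → out
[3] lift (-1,-2): star map gives 0.2361; window check -1.9 ≤ 0.2361 < -0.5 is false → out
[4] lift (-17,-17): star map gives -6.4934; window check -1.9 ≤ -6.4934 < -0.5 is false → out
[5] lift (-8,7): star map gives -12.3262; window check -1.9 ≤ -12.3262 < -0.5 is false → out
[6] lift (-16,-23): star map gives -1.7852; window check -1.9 ≤ -1.7852 < -0.5 is true → IN Λ
[7] lift (-12,-16): star map gives -2.1115; window check -1.9 ≤ -2.1115 < -0.5 is false → out

6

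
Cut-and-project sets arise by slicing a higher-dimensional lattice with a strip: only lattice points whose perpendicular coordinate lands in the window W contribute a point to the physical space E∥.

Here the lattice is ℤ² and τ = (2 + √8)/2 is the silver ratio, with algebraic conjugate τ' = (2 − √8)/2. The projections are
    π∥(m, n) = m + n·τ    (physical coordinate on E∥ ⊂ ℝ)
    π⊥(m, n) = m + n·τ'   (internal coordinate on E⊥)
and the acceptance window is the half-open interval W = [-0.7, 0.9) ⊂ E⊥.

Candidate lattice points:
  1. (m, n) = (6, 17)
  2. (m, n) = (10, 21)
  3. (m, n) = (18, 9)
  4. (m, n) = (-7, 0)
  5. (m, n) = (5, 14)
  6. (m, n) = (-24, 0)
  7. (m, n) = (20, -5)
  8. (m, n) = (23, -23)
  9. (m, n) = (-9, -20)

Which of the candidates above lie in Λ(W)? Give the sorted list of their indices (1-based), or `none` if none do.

Numerically τ ≈ 2.414214 and τ' = −1/τ ≈ -0.414214.
candidate 1: (m,n)=(6,17) → π∥ = 6+17·τ ≈ 47.041631, π⊥ = 6+17·τ' ≈ -1.041631 ∉ [-0.7, 0.9) ⇒ out
candidate 2: (m,n)=(10,21) → π∥ = 10+21·τ ≈ 60.698485, π⊥ = 10+21·τ' ≈ 1.301515 ∉ [-0.7, 0.9) ⇒ out
candidate 3: (m,n)=(18,9) → π∥ = 18+9·τ ≈ 39.727922, π⊥ = 18+9·τ' ≈ 14.272078 ∉ [-0.7, 0.9) ⇒ out
candidate 4: (m,n)=(-7,0) → π∥ = -7+0·τ ≈ -7.000000, π⊥ = -7+0·τ' ≈ -7.000000 ∉ [-0.7, 0.9) ⇒ out
candidate 5: (m,n)=(5,14) → π∥ = 5+14·τ ≈ 38.798990, π⊥ = 5+14·τ' ≈ -0.798990 ∉ [-0.7, 0.9) ⇒ out
candidate 6: (m,n)=(-24,0) → π∥ = -24+0·τ ≈ -24.000000, π⊥ = -24+0·τ' ≈ -24.000000 ∉ [-0.7, 0.9) ⇒ out
candidate 7: (m,n)=(20,-5) → π∥ = 20-5·τ ≈ 7.928932, π⊥ = 20-5·τ' ≈ 22.071068 ∉ [-0.7, 0.9) ⇒ out
candidate 8: (m,n)=(23,-23) → π∥ = 23-23·τ ≈ -32.526912, π⊥ = 23-23·τ' ≈ 32.526912 ∉ [-0.7, 0.9) ⇒ out
candidate 9: (m,n)=(-9,-20) → π∥ = -9-20·τ ≈ -57.284271, π⊥ = -9-20·τ' ≈ -0.715729 ∉ [-0.7, 0.9) ⇒ out

none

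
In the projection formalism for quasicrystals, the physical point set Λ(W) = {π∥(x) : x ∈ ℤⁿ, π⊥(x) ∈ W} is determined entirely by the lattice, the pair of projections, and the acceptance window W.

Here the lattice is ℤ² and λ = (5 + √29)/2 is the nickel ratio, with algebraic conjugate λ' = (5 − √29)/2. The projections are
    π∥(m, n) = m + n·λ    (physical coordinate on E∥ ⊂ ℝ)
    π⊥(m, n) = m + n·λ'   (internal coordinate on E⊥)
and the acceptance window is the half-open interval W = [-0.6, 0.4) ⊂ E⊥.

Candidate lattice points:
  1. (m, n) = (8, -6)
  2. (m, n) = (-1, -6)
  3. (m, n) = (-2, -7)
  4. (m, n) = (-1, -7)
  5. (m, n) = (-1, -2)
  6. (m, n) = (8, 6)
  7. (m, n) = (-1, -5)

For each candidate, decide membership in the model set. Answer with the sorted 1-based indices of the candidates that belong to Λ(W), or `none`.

Compute λ' = (5−√29)/2 = -0.1926, so π⊥(m,n) = m -0.1926·n.
[1] lift (8,-6): star map gives 9.1555; window check -0.6 ≤ 9.1555 < 0.4 is false → out
[2] lift (-1,-6): star map gives 0.1555; window check -0.6 ≤ 0.1555 < 0.4 is true → IN Λ
[3] lift (-2,-7): star map gives -0.6519; window check -0.6 ≤ -0.6519 < 0.4 is false → out
[4] lift (-1,-7): star map gives 0.3481; window check -0.6 ≤ 0.3481 < 0.4 is true → IN Λ
[5] lift (-1,-2): star map gives -0.6148; window check -0.6 ≤ -0.6148 < 0.4 is false → out
[6] lift (8,6): star map gives 6.8445; window check -0.6 ≤ 6.8445 < 0.4 is false → out
[7] lift (-1,-5): star map gives -0.0371; window check -0.6 ≤ -0.0371 < 0.4 is true → IN Λ

2, 4, 7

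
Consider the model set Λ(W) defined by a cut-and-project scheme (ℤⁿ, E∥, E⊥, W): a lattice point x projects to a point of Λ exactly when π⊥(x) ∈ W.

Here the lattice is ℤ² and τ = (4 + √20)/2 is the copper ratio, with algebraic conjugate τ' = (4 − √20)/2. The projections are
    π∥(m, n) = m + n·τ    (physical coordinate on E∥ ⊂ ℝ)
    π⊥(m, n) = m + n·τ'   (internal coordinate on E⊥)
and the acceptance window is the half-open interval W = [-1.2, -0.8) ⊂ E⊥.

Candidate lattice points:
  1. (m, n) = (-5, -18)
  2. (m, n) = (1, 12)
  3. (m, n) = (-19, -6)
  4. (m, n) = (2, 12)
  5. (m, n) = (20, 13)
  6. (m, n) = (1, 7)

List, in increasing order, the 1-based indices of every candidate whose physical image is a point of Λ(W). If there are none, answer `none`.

Compute τ' = (4−√20)/2 = -0.23607, so π⊥(m,n) = m -0.23607·n.
candidate 1: (m,n)=(-5,-18) → π∥ = -5-18·τ ≈ -81.24922, π⊥ = -5-18·τ' ≈ -0.75078 ∉ [-1.2, -0.8) ⇒ out
candidate 2: (m,n)=(1,12) → π∥ = 1+12·τ ≈ 51.83282, π⊥ = 1+12·τ' ≈ -1.83282 ∉ [-1.2, -0.8) ⇒ out
candidate 3: (m,n)=(-19,-6) → π∥ = -19-6·τ ≈ -44.41641, π⊥ = -19-6·τ' ≈ -17.58359 ∉ [-1.2, -0.8) ⇒ out
candidate 4: (m,n)=(2,12) → π∥ = 2+12·τ ≈ 52.83282, π⊥ = 2+12·τ' ≈ -0.83282 ∈ [-1.2, -0.8) ⇒ IN Λ
candidate 5: (m,n)=(20,13) → π∥ = 20+13·τ ≈ 75.06888, π⊥ = 20+13·τ' ≈ 16.93112 ∉ [-1.2, -0.8) ⇒ out
candidate 6: (m,n)=(1,7) → π∥ = 1+7·τ ≈ 30.65248, π⊥ = 1+7·τ' ≈ -0.65248 ∉ [-1.2, -0.8) ⇒ out

4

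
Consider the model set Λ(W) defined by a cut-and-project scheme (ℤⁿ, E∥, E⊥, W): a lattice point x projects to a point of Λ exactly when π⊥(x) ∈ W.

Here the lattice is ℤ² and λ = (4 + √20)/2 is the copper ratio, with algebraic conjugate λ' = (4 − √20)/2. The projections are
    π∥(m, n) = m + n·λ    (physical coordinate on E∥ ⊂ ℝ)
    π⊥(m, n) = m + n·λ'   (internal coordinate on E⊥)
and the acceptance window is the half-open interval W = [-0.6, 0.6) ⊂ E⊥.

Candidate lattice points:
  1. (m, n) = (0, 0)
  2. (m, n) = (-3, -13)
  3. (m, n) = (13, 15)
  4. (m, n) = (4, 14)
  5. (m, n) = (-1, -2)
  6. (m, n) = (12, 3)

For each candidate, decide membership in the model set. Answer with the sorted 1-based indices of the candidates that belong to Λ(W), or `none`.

1, 2, 5

λ' = (4−√20)/2 ≈ -0.236068.
[1] lift (0,0): star map gives 0.000000; window check -0.6 ≤ 0.000000 < 0.6 is true → IN Λ
[2] lift (-3,-13): star map gives 0.068884; window check -0.6 ≤ 0.068884 < 0.6 is true → IN Λ
[3] lift (13,15): star map gives 9.458980; window check -0.6 ≤ 9.458980 < 0.6 is false → out
[4] lift (4,14): star map gives 0.695048; window check -0.6 ≤ 0.695048 < 0.6 is false → out
[5] lift (-1,-2): star map gives -0.527864; window check -0.6 ≤ -0.527864 < 0.6 is true → IN Λ
[6] lift (12,3): star map gives 11.291796; window check -0.6 ≤ 11.291796 < 0.6 is false → out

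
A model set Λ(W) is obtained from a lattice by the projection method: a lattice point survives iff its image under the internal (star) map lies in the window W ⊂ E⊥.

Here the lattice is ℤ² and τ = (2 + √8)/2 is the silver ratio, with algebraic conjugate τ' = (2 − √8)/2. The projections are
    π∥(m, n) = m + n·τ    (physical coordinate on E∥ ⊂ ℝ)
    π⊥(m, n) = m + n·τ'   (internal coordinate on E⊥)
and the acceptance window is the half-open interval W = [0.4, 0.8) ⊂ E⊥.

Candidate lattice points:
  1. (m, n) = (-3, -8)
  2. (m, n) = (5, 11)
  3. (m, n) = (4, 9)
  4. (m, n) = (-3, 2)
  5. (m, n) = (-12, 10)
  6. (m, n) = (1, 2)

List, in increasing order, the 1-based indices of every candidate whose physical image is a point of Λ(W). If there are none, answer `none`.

Numerically τ ≈ 2.41421 and τ' = −1/τ ≈ -0.41421.
#1 (-3,-8): internal coord -3 + (-8)·τ' = +0.31371; +0.31371 ∉ [0.4, 0.8) → out
#2 (5,11): internal coord 5 + (11)·τ' = +0.44365; +0.44365 ∈ [0.4, 0.8) → IN Λ
#3 (4,9): internal coord 4 + (9)·τ' = +0.27208; +0.27208 ∉ [0.4, 0.8) → out
#4 (-3,2): internal coord -3 + (2)·τ' = -3.82843; -3.82843 ∉ [0.4, 0.8) → out
#5 (-12,10): internal coord -12 + (10)·τ' = -16.14214; -16.14214 ∉ [0.4, 0.8) → out
#6 (1,2): internal coord 1 + (2)·τ' = +0.17157; +0.17157 ∉ [0.4, 0.8) → out

2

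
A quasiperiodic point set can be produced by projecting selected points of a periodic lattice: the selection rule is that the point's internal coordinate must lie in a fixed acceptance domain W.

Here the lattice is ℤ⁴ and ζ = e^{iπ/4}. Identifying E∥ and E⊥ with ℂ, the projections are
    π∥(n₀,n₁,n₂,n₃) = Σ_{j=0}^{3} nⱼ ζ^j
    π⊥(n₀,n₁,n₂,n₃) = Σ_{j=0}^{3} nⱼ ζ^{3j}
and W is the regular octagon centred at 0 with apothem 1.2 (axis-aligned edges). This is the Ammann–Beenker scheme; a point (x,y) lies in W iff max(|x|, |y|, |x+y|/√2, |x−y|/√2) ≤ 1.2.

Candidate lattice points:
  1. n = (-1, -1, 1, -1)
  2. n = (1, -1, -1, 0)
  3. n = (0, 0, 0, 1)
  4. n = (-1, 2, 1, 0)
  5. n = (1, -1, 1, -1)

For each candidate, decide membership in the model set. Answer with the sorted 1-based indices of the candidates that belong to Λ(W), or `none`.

Internal map: ζ^{3j} for j=0..3 gives (1,0), (−√2/2,√2/2), (0,−1), (√2/2,√2/2).
#1 (-1, -1, 1, -1): internal (-1.00000, -2.41421); octagon support 2.41421 vs apothem 1.2 → ∉ W
#2 (1, -1, -1, 0): internal (1.70711, 0.29289); octagon support 1.70711 vs apothem 1.2 → ∉ W
#3 (0, 0, 0, 1): internal (0.70711, 0.70711); octagon support 1.00000 vs apothem 1.2 → ∈ W
#4 (-1, 2, 1, 0): internal (-2.41421, 0.41421); octagon support 2.41421 vs apothem 1.2 → ∉ W
#5 (1, -1, 1, -1): internal (1.00000, -2.41421); octagon support 2.41421 vs apothem 1.2 → ∉ W

3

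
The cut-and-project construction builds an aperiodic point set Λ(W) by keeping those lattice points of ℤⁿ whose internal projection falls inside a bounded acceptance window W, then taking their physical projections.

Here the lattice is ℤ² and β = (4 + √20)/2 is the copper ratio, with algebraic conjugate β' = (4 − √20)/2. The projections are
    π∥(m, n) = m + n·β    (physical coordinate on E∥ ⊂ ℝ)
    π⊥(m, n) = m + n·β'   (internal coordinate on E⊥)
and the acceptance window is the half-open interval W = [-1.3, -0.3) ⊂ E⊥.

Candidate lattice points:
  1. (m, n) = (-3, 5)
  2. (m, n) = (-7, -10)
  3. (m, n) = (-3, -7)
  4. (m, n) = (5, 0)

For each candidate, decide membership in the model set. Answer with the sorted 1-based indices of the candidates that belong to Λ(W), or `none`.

none

Numerically β ≈ 4.2361 and β' = −1/β ≈ -0.2361.
candidate 1: (m,n)=(-3,5) → π∥ = -3+5·β ≈ 18.1803, π⊥ = -3+5·β' ≈ -4.1803 ∉ [-1.3, -0.3) ⇒ out
candidate 2: (m,n)=(-7,-10) → π∥ = -7-10·β ≈ -49.3607, π⊥ = -7-10·β' ≈ -4.6393 ∉ [-1.3, -0.3) ⇒ out
candidate 3: (m,n)=(-3,-7) → π∥ = -3-7·β ≈ -32.6525, π⊥ = -3-7·β' ≈ -1.3475 ∉ [-1.3, -0.3) ⇒ out
candidate 4: (m,n)=(5,0) → π∥ = 5+0·β ≈ 5.0000, π⊥ = 5+0·β' ≈ 5.0000 ∉ [-1.3, -0.3) ⇒ out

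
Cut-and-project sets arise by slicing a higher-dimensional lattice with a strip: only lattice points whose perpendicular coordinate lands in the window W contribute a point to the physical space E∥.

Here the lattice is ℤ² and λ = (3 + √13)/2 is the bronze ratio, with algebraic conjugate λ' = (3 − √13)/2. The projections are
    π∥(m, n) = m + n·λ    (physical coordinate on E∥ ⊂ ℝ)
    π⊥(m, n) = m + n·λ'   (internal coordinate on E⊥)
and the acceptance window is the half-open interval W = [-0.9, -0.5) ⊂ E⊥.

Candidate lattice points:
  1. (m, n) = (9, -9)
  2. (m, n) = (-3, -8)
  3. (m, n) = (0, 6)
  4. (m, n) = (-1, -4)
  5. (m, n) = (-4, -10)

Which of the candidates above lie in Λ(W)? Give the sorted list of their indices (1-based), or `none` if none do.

Numerically λ ≈ 3.302776 and λ' = −1/λ ≈ -0.302776.
candidate 1: (m,n)=(9,-9) → π∥ = 9-9·λ ≈ -20.724981, π⊥ = 9-9·λ' ≈ 11.724981 ∉ [-0.9, -0.5) ⇒ out
candidate 2: (m,n)=(-3,-8) → π∥ = -3-8·λ ≈ -29.422205, π⊥ = -3-8·λ' ≈ -0.577795 ∈ [-0.9, -0.5) ⇒ IN Λ
candidate 3: (m,n)=(0,6) → π∥ = 0+6·λ ≈ 19.816654, π⊥ = 0+6·λ' ≈ -1.816654 ∉ [-0.9, -0.5) ⇒ out
candidate 4: (m,n)=(-1,-4) → π∥ = -1-4·λ ≈ -14.211103, π⊥ = -1-4·λ' ≈ 0.211103 ∉ [-0.9, -0.5) ⇒ out
candidate 5: (m,n)=(-4,-10) → π∥ = -4-10·λ ≈ -37.027756, π⊥ = -4-10·λ' ≈ -0.972244 ∉ [-0.9, -0.5) ⇒ out

2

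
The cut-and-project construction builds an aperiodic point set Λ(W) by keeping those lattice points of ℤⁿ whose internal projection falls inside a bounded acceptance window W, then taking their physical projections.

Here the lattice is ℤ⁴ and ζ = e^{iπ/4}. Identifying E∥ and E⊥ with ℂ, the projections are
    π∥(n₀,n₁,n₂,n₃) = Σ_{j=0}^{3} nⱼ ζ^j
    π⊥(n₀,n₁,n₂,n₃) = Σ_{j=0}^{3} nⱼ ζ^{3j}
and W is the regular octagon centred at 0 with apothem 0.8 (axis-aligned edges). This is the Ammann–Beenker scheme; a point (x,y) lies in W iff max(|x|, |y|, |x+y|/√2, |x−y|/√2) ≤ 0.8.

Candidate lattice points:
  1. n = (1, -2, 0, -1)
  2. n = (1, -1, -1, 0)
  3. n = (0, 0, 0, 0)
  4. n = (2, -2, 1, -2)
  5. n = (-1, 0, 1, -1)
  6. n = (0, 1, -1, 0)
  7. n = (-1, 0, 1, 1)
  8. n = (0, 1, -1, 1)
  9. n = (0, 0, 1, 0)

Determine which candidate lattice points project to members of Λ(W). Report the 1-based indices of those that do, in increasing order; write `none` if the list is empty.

With ζ = e^{iπ/4} the internal vectors are ζ^0,ζ^3,ζ^6,ζ^9.
#1 (1, -2, 0, -1): internal (1.707107, -2.121320); octagon support 2.707107 vs apothem 0.8 → ∉ W
#2 (1, -1, -1, 0): internal (1.707107, 0.292893); octagon support 1.707107 vs apothem 0.8 → ∉ W
#3 (0, 0, 0, 0): internal (0.000000, 0.000000); octagon support 0.000000 vs apothem 0.8 → ∈ W
#4 (2, -2, 1, -2): internal (2.000000, -3.828427); octagon support 4.121320 vs apothem 0.8 → ∉ W
#5 (-1, 0, 1, -1): internal (-1.707107, -1.707107); octagon support 2.414214 vs apothem 0.8 → ∉ W
#6 (0, 1, -1, 0): internal (-0.707107, 1.707107); octagon support 1.707107 vs apothem 0.8 → ∉ W
#7 (-1, 0, 1, 1): internal (-0.292893, -0.292893); octagon support 0.414214 vs apothem 0.8 → ∈ W
#8 (0, 1, -1, 1): internal (0.000000, 2.414214); octagon support 2.414214 vs apothem 0.8 → ∉ W
#9 (0, 0, 1, 0): internal (0.000000, -1.000000); octagon support 1.000000 vs apothem 0.8 → ∉ W

3, 7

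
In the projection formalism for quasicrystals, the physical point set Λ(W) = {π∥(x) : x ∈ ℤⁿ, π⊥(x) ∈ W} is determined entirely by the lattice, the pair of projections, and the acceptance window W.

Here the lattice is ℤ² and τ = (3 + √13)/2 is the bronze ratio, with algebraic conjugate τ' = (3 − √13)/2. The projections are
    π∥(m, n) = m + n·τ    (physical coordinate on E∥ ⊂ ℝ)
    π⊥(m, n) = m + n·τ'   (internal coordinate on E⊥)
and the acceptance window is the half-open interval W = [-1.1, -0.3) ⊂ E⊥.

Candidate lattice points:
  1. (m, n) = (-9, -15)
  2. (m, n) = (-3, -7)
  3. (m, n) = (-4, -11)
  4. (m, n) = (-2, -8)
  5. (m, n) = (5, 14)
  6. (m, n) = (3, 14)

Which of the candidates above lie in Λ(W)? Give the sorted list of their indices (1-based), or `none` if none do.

2, 3

Compute τ' = (3−√13)/2 = -0.30278, so π⊥(m,n) = m -0.30278·n.
[1] lift (-9,-15): star map gives -4.45837; window check -1.1 ≤ -4.45837 < -0.3 is false → out
[2] lift (-3,-7): star map gives -0.88057; window check -1.1 ≤ -0.88057 < -0.3 is true → IN Λ
[3] lift (-4,-11): star map gives -0.66947; window check -1.1 ≤ -0.66947 < -0.3 is true → IN Λ
[4] lift (-2,-8): star map gives 0.42221; window check -1.1 ≤ 0.42221 < -0.3 is false → out
[5] lift (5,14): star map gives 0.76114; window check -1.1 ≤ 0.76114 < -0.3 is false → out
[6] lift (3,14): star map gives -1.23886; window check -1.1 ≤ -1.23886 < -0.3 is false → out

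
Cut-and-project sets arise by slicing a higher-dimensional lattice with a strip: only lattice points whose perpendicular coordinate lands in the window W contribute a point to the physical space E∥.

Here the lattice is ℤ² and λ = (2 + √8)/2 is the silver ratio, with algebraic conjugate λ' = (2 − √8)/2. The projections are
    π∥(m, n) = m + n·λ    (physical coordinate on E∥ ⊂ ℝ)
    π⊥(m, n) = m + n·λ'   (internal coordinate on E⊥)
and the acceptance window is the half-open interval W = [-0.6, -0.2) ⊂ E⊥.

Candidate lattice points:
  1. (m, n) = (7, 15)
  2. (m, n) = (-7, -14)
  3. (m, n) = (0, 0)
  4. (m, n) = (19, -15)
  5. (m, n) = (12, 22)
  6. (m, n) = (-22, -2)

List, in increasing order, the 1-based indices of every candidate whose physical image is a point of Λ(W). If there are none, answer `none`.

none

λ' = (2−√8)/2 ≈ -0.4142.
[1] lift (7,15): star map gives 0.7868; window check -0.6 ≤ 0.7868 < -0.2 is false → out
[2] lift (-7,-14): star map gives -1.2010; window check -0.6 ≤ -1.2010 < -0.2 is false → out
[3] lift (0,0): star map gives 0.0000; window check -0.6 ≤ 0.0000 < -0.2 is false → out
[4] lift (19,-15): star map gives 25.2132; window check -0.6 ≤ 25.2132 < -0.2 is false → out
[5] lift (12,22): star map gives 2.8873; window check -0.6 ≤ 2.8873 < -0.2 is false → out
[6] lift (-22,-2): star map gives -21.1716; window check -0.6 ≤ -21.1716 < -0.2 is false → out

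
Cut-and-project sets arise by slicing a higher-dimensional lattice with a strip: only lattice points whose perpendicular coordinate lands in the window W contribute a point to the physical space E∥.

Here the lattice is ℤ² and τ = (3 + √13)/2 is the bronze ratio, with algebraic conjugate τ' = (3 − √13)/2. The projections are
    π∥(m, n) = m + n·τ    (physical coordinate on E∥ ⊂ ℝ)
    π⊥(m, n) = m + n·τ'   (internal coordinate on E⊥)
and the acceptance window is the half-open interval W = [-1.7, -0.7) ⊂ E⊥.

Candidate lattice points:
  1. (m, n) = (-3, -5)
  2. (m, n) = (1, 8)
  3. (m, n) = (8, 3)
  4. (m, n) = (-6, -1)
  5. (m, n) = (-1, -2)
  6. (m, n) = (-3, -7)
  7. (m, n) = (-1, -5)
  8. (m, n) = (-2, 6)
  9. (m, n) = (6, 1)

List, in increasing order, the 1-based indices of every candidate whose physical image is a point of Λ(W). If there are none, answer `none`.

Numerically τ ≈ 3.30278 and τ' = −1/τ ≈ -0.30278.
#1 (-3,-5): internal coord -3 + (-5)·τ' = -1.48612; -1.48612 ∈ [-1.7, -0.7) → IN Λ
#2 (1,8): internal coord 1 + (8)·τ' = -1.42221; -1.42221 ∈ [-1.7, -0.7) → IN Λ
#3 (8,3): internal coord 8 + (3)·τ' = +7.09167; +7.09167 ∉ [-1.7, -0.7) → out
#4 (-6,-1): internal coord -6 + (-1)·τ' = -5.69722; -5.69722 ∉ [-1.7, -0.7) → out
#5 (-1,-2): internal coord -1 + (-2)·τ' = -0.39445; -0.39445 ∉ [-1.7, -0.7) → out
#6 (-3,-7): internal coord -3 + (-7)·τ' = -0.88057; -0.88057 ∈ [-1.7, -0.7) → IN Λ
#7 (-1,-5): internal coord -1 + (-5)·τ' = +0.51388; +0.51388 ∉ [-1.7, -0.7) → out
#8 (-2,6): internal coord -2 + (6)·τ' = -3.81665; -3.81665 ∉ [-1.7, -0.7) → out
#9 (6,1): internal coord 6 + (1)·τ' = +5.69722; +5.69722 ∉ [-1.7, -0.7) → out

1, 2, 6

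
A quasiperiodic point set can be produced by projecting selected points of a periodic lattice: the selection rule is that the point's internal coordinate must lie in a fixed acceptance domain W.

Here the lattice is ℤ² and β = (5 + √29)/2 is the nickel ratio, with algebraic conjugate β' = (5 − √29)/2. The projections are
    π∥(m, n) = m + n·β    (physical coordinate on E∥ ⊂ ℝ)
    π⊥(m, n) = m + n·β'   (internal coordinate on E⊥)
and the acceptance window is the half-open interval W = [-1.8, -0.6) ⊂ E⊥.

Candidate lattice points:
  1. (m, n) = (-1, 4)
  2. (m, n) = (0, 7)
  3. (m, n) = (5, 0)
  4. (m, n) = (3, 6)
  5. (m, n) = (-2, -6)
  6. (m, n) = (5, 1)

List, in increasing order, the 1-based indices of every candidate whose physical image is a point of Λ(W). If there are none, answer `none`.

1, 2, 5

Compute β' = (5−√29)/2 = -0.192582, so π⊥(m,n) = m -0.192582·n.
#1 (-1,4): internal coord -1 + (4)·β' = -1.770330; -1.770330 ∈ [-1.8, -0.6) → IN Λ
#2 (0,7): internal coord 0 + (7)·β' = -1.348077; -1.348077 ∈ [-1.8, -0.6) → IN Λ
#3 (5,0): internal coord 5 + (0)·β' = +5.000000; +5.000000 ∉ [-1.8, -0.6) → out
#4 (3,6): internal coord 3 + (6)·β' = +1.844506; +1.844506 ∉ [-1.8, -0.6) → out
#5 (-2,-6): internal coord -2 + (-6)·β' = -0.844506; -0.844506 ∈ [-1.8, -0.6) → IN Λ
#6 (5,1): internal coord 5 + (1)·β' = +4.807418; +4.807418 ∉ [-1.8, -0.6) → out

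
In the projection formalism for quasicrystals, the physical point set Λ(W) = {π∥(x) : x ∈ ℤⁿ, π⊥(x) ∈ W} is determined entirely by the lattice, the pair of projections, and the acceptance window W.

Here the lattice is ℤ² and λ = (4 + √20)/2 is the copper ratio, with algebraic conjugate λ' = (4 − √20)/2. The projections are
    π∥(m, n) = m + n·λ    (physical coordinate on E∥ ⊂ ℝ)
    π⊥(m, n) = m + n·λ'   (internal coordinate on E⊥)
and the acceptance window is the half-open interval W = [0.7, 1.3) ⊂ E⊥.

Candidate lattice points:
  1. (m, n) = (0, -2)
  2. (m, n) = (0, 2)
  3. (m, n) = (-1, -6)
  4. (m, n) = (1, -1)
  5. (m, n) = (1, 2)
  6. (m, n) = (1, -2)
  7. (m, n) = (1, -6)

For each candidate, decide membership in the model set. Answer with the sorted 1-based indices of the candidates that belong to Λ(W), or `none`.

Numerically λ ≈ 4.23607 and λ' = −1/λ ≈ -0.23607.
candidate 1: (m,n)=(0,-2) → π∥ = 0-2·λ ≈ -8.47214, π⊥ = 0-2·λ' ≈ 0.47214 ∉ [0.7, 1.3) ⇒ out
candidate 2: (m,n)=(0,2) → π∥ = 0+2·λ ≈ 8.47214, π⊥ = 0+2·λ' ≈ -0.47214 ∉ [0.7, 1.3) ⇒ out
candidate 3: (m,n)=(-1,-6) → π∥ = -1-6·λ ≈ -26.41641, π⊥ = -1-6·λ' ≈ 0.41641 ∉ [0.7, 1.3) ⇒ out
candidate 4: (m,n)=(1,-1) → π∥ = 1-1·λ ≈ -3.23607, π⊥ = 1-1·λ' ≈ 1.23607 ∈ [0.7, 1.3) ⇒ IN Λ
candidate 5: (m,n)=(1,2) → π∥ = 1+2·λ ≈ 9.47214, π⊥ = 1+2·λ' ≈ 0.52786 ∉ [0.7, 1.3) ⇒ out
candidate 6: (m,n)=(1,-2) → π∥ = 1-2·λ ≈ -7.47214, π⊥ = 1-2·λ' ≈ 1.47214 ∉ [0.7, 1.3) ⇒ out
candidate 7: (m,n)=(1,-6) → π∥ = 1-6·λ ≈ -24.41641, π⊥ = 1-6·λ' ≈ 2.41641 ∉ [0.7, 1.3) ⇒ out

4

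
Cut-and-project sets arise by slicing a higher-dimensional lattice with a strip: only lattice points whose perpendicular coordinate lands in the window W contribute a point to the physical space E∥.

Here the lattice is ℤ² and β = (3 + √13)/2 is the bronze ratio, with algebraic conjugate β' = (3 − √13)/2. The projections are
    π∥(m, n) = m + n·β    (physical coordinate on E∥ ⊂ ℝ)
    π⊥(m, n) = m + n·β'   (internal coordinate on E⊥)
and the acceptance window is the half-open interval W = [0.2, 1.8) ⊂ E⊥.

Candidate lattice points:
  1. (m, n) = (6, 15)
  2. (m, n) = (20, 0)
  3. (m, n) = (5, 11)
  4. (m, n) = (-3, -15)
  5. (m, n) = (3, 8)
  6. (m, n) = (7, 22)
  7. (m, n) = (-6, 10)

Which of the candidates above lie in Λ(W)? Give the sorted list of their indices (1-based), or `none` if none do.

1, 3, 4, 5, 6

Numerically β ≈ 3.3028 and β' = −1/β ≈ -0.3028.
candidate 1: (m,n)=(6,15) → π∥ = 6+15·β ≈ 55.5416, π⊥ = 6+15·β' ≈ 1.4584 ∈ [0.2, 1.8) ⇒ IN Λ
candidate 2: (m,n)=(20,0) → π∥ = 20+0·β ≈ 20.0000, π⊥ = 20+0·β' ≈ 20.0000 ∉ [0.2, 1.8) ⇒ out
candidate 3: (m,n)=(5,11) → π∥ = 5+11·β ≈ 41.3305, π⊥ = 5+11·β' ≈ 1.6695 ∈ [0.2, 1.8) ⇒ IN Λ
candidate 4: (m,n)=(-3,-15) → π∥ = -3-15·β ≈ -52.5416, π⊥ = -3-15·β' ≈ 1.5416 ∈ [0.2, 1.8) ⇒ IN Λ
candidate 5: (m,n)=(3,8) → π∥ = 3+8·β ≈ 29.4222, π⊥ = 3+8·β' ≈ 0.5778 ∈ [0.2, 1.8) ⇒ IN Λ
candidate 6: (m,n)=(7,22) → π∥ = 7+22·β ≈ 79.6611, π⊥ = 7+22·β' ≈ 0.3389 ∈ [0.2, 1.8) ⇒ IN Λ
candidate 7: (m,n)=(-6,10) → π∥ = -6+10·β ≈ 27.0278, π⊥ = -6+10·β' ≈ -9.0278 ∉ [0.2, 1.8) ⇒ out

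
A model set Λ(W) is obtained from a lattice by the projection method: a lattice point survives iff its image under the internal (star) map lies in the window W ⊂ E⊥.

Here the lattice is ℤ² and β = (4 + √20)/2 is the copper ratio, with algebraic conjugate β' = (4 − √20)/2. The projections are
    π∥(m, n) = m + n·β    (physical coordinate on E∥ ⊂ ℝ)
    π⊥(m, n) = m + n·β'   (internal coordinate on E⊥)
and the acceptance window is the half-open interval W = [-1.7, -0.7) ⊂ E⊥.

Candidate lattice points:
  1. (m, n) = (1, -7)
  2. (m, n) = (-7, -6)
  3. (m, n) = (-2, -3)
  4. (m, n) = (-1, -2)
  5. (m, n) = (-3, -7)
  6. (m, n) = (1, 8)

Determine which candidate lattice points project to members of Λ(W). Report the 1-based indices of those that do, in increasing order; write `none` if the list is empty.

3, 5, 6

β' = (4−√20)/2 ≈ -0.2361.
candidate 1: (m,n)=(1,-7) → π∥ = 1-7·β ≈ -28.6525, π⊥ = 1-7·β' ≈ 2.6525 ∉ [-1.7, -0.7) ⇒ out
candidate 2: (m,n)=(-7,-6) → π∥ = -7-6·β ≈ -32.4164, π⊥ = -7-6·β' ≈ -5.5836 ∉ [-1.7, -0.7) ⇒ out
candidate 3: (m,n)=(-2,-3) → π∥ = -2-3·β ≈ -14.7082, π⊥ = -2-3·β' ≈ -1.2918 ∈ [-1.7, -0.7) ⇒ IN Λ
candidate 4: (m,n)=(-1,-2) → π∥ = -1-2·β ≈ -9.4721, π⊥ = -1-2·β' ≈ -0.5279 ∉ [-1.7, -0.7) ⇒ out
candidate 5: (m,n)=(-3,-7) → π∥ = -3-7·β ≈ -32.6525, π⊥ = -3-7·β' ≈ -1.3475 ∈ [-1.7, -0.7) ⇒ IN Λ
candidate 6: (m,n)=(1,8) → π∥ = 1+8·β ≈ 34.8885, π⊥ = 1+8·β' ≈ -0.8885 ∈ [-1.7, -0.7) ⇒ IN Λ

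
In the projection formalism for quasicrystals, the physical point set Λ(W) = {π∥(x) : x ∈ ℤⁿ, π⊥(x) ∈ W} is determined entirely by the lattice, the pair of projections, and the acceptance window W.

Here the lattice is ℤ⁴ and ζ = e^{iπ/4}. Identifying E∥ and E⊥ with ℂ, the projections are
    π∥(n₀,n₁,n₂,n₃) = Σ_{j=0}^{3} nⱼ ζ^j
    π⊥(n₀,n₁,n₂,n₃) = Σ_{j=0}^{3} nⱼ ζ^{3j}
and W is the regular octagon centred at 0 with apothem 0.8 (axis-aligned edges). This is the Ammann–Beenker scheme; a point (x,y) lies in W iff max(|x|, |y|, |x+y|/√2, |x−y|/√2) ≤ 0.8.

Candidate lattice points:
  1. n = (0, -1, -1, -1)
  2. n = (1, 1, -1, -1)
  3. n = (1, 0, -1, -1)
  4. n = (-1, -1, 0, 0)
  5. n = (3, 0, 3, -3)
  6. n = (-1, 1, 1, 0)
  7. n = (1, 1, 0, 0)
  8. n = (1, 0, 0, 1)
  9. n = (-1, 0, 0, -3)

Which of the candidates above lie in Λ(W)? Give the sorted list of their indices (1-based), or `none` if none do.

1, 3, 4, 7

π⊥(n) = n₀ + n₁ζ³ + n₂ζ⁶ + n₃ζ⁹ where ζ = e^{iπ/4}.
#1 (0, -1, -1, -1): internal (0.000000, -0.414214); octagon support 0.414214 vs apothem 0.8 → ∈ W
#2 (1, 1, -1, -1): internal (-0.414214, 1.000000); octagon support 1.000000 vs apothem 0.8 → ∉ W
#3 (1, 0, -1, -1): internal (0.292893, 0.292893); octagon support 0.414214 vs apothem 0.8 → ∈ W
#4 (-1, -1, 0, 0): internal (-0.292893, -0.707107); octagon support 0.707107 vs apothem 0.8 → ∈ W
#5 (3, 0, 3, -3): internal (0.878680, -5.121320); octagon support 5.121320 vs apothem 0.8 → ∉ W
#6 (-1, 1, 1, 0): internal (-1.707107, -0.292893); octagon support 1.707107 vs apothem 0.8 → ∉ W
#7 (1, 1, 0, 0): internal (0.292893, 0.707107); octagon support 0.707107 vs apothem 0.8 → ∈ W
#8 (1, 0, 0, 1): internal (1.707107, 0.707107); octagon support 1.707107 vs apothem 0.8 → ∉ W
#9 (-1, 0, 0, -3): internal (-3.121320, -2.121320); octagon support 3.707107 vs apothem 0.8 → ∉ W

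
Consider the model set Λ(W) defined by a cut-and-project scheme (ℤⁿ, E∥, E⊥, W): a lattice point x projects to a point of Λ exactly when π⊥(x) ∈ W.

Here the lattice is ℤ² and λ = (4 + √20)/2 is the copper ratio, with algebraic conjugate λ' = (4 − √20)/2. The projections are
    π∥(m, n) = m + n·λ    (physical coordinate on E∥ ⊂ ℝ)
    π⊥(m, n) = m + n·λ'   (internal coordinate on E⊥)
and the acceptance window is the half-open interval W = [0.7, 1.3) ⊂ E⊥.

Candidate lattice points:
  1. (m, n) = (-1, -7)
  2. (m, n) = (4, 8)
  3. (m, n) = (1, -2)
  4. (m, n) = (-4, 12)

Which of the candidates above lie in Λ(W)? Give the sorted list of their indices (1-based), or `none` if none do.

λ' = (4−√20)/2 ≈ -0.236068.
[1] lift (-1,-7): star map gives 0.652476; window check 0.7 ≤ 0.652476 < 1.3 is false → out
[2] lift (4,8): star map gives 2.111456; window check 0.7 ≤ 2.111456 < 1.3 is false → out
[3] lift (1,-2): star map gives 1.472136; window check 0.7 ≤ 1.472136 < 1.3 is false → out
[4] lift (-4,12): star map gives -6.832816; window check 0.7 ≤ -6.832816 < 1.3 is false → out

none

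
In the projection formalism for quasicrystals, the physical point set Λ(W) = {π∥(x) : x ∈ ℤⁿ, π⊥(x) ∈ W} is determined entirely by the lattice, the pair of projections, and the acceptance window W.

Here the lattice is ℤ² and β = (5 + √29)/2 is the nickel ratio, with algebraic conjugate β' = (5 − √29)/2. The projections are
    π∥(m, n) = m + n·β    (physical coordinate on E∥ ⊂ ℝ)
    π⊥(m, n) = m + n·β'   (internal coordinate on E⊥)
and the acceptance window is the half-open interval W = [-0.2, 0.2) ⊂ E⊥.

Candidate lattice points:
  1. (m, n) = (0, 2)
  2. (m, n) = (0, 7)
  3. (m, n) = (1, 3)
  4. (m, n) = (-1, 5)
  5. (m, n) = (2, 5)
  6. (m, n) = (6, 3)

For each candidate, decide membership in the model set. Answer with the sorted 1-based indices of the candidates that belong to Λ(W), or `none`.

Numerically β ≈ 5.192582 and β' = −1/β ≈ -0.192582.
[1] lift (0,2): star map gives -0.385165; window check -0.2 ≤ -0.385165 < 0.2 is false → out
[2] lift (0,7): star map gives -1.348077; window check -0.2 ≤ -1.348077 < 0.2 is false → out
[3] lift (1,3): star map gives 0.422253; window check -0.2 ≤ 0.422253 < 0.2 is false → out
[4] lift (-1,5): star map gives -1.962912; window check -0.2 ≤ -1.962912 < 0.2 is false → out
[5] lift (2,5): star map gives 1.037088; window check -0.2 ≤ 1.037088 < 0.2 is false → out
[6] lift (6,3): star map gives 5.422253; window check -0.2 ≤ 5.422253 < 0.2 is false → out

none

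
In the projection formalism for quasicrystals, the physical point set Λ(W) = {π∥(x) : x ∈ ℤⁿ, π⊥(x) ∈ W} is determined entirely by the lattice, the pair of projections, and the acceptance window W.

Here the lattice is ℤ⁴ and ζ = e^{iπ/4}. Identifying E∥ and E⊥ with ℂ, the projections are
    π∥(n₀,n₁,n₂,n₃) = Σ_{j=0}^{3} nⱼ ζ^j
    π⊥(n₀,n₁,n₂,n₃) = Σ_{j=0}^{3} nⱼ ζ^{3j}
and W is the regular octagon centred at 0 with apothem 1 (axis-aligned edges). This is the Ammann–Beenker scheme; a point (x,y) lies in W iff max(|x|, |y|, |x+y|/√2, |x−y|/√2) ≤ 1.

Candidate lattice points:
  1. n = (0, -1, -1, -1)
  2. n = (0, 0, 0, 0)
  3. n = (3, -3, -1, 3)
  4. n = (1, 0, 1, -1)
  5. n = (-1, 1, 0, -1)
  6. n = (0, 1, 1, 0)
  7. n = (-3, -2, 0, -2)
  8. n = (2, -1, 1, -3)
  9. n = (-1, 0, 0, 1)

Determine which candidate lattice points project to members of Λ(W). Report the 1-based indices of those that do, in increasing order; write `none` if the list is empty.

Internal map: ζ^{3j} for j=0..3 gives (1,0), (−√2/2,√2/2), (0,−1), (√2/2,√2/2).
#1 (0, -1, -1, -1): internal (0.0000, -0.4142); octagon support 0.4142 vs apothem 1 → ∈ W
#2 (0, 0, 0, 0): internal (0.0000, 0.0000); octagon support 0.0000 vs apothem 1 → ∈ W
#3 (3, -3, -1, 3): internal (7.2426, 1.0000); octagon support 7.2426 vs apothem 1 → ∉ W
#4 (1, 0, 1, -1): internal (0.2929, -1.7071); octagon support 1.7071 vs apothem 1 → ∉ W
#5 (-1, 1, 0, -1): internal (-2.4142, 0.0000); octagon support 2.4142 vs apothem 1 → ∉ W
#6 (0, 1, 1, 0): internal (-0.7071, -0.2929); octagon support 0.7071 vs apothem 1 → ∈ W
#7 (-3, -2, 0, -2): internal (-3.0000, -2.8284); octagon support 4.1213 vs apothem 1 → ∉ W
#8 (2, -1, 1, -3): internal (0.5858, -3.8284); octagon support 3.8284 vs apothem 1 → ∉ W
#9 (-1, 0, 0, 1): internal (-0.2929, 0.7071); octagon support 0.7071 vs apothem 1 → ∈ W

1, 2, 6, 9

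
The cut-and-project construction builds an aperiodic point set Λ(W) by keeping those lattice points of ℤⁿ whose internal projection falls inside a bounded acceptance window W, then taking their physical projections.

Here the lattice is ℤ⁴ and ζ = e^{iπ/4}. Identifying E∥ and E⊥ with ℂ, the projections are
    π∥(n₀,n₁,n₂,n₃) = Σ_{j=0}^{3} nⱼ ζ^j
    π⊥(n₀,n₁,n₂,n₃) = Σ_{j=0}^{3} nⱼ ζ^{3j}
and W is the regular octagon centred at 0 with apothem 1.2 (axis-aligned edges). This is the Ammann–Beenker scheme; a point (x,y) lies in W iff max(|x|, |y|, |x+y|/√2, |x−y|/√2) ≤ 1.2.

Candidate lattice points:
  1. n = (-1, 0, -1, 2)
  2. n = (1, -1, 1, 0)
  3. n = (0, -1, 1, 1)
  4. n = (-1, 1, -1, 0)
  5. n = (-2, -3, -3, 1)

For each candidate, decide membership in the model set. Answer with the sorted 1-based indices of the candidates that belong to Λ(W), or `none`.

none

π⊥(n) = n₀ + n₁ζ³ + n₂ζ⁶ + n₃ζ⁹ where ζ = e^{iπ/4}.
candidate 1: n = (-1, 0, -1, 2) → π⊥ ≈ (+0.4142, +2.4142); max(|x|,|y|,|x±y|/√2) = 2.4142 > 1.2 ⇒ ∉ W
candidate 2: n = (1, -1, 1, 0) → π⊥ ≈ (+1.7071, -1.7071); max(|x|,|y|,|x±y|/√2) = 2.4142 > 1.2 ⇒ ∉ W
candidate 3: n = (0, -1, 1, 1) → π⊥ ≈ (+1.4142, -1.0000); max(|x|,|y|,|x±y|/√2) = 1.7071 > 1.2 ⇒ ∉ W
candidate 4: n = (-1, 1, -1, 0) → π⊥ ≈ (-1.7071, +1.7071); max(|x|,|y|,|x±y|/√2) = 2.4142 > 1.2 ⇒ ∉ W
candidate 5: n = (-2, -3, -3, 1) → π⊥ ≈ (+0.8284, +1.5858); max(|x|,|y|,|x±y|/√2) = 1.7071 > 1.2 ⇒ ∉ W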